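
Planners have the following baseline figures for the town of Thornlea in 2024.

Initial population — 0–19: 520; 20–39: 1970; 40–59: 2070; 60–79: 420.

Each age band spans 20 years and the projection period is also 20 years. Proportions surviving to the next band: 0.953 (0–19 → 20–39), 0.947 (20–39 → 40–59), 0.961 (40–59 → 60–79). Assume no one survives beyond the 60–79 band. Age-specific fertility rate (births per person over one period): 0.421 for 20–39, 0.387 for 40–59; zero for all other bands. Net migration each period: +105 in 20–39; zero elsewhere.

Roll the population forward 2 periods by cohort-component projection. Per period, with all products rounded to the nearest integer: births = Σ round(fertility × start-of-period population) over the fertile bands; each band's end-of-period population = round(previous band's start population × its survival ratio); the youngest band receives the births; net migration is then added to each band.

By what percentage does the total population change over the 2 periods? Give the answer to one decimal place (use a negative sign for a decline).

Call the groups 1 to 4, youngest first.
Period 1.
Births: 1970 × 0.421 = 829, 2070 × 0.387 = 801 → total 1630
Group 2: 520 × 0.953 = 496
Group 3: 1970 × 0.947 = 1866
Group 4: 2070 × 0.961 = 1989
Net migration: Group 2 + 105 → 601
Population now: 0–19=1630, 20–39=601, 40–59=1866, 60–79=1989
Period 2.
Births: 601 × 0.421 = 253, 1866 × 0.387 = 722 → total 975
Group 2: 1630 × 0.953 = 1553
Group 3: 601 × 0.947 = 569
Group 4: 1866 × 0.961 = 1793
Net migration: Group 2 + 105 → 1658
Population now: 0–19=975, 20–39=1658, 40–59=569, 60–79=1793
Total: 4980 → 4995; change = 15; percentage change = 0.3%

0.3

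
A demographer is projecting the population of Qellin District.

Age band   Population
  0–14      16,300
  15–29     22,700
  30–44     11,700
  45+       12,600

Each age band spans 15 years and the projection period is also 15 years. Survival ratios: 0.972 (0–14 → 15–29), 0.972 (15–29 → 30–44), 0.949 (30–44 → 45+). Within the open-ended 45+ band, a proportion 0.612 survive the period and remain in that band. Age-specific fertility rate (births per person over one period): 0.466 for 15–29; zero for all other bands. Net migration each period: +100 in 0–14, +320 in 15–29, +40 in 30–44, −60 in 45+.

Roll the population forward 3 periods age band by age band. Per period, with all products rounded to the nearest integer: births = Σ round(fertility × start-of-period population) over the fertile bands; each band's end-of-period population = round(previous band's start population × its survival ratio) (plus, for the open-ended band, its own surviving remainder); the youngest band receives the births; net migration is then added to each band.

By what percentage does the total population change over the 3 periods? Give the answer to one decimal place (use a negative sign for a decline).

-8.4

Call the bands 1 to 4, youngest first.
Period 1:
Births: 22700 × 0.466 = 10578
Band 2: 16300 × 0.972 = 15844
Band 3: 22700 × 0.972 = 22064
Band 4: 11700 × 0.949 + 12600 × 0.612 = 11103 + 7711 = 18814
Net migration: Band 1 + 100 → 10678; Band 2 + 320 → 16164; Band 3 + 40 → 22104; Band 4 − 60 → 18754
Population now: 0–14=10678, 15–29=16164, 30–44=22104, 45+=18754
Period 2:
Births: 16164 × 0.466 = 7532
Band 2: 10678 × 0.972 = 10379
Band 3: 16164 × 0.972 = 15711
Band 4: 22104 × 0.949 + 18754 × 0.612 = 20977 + 11477 = 32454
Net migration: Band 1 + 100 → 7632; Band 2 + 320 → 10699; Band 3 + 40 → 15751; Band 4 − 60 → 32394
Population now: 0–14=7632, 15–29=10699, 30–44=15751, 45+=32394
Period 3:
Births: 10699 × 0.466 = 4986
Band 2: 7632 × 0.972 = 7418
Band 3: 10699 × 0.972 = 10399
Band 4: 15751 × 0.949 + 32394 × 0.612 = 14948 + 19825 = 34773
Net migration: Band 1 + 100 → 5086; Band 2 + 320 → 7738; Band 3 + 40 → 10439; Band 4 − 60 → 34713
Population now: 0–14=5086, 15–29=7738, 30–44=10439, 45+=34713
Total: 63300 → 57976; change = -5324; percentage change = -8.4%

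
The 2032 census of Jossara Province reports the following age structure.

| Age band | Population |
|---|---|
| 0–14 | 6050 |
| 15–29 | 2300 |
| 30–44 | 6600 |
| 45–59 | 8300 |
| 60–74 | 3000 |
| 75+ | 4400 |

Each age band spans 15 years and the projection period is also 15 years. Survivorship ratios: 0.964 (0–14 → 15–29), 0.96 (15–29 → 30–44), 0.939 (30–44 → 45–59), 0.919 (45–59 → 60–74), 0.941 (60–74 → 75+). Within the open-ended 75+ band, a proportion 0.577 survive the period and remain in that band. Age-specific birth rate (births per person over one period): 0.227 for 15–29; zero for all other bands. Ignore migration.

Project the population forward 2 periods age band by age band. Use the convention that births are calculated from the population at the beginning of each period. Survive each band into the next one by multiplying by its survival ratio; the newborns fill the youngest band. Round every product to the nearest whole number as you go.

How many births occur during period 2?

Let band 1 be 0–14 through band 6 = 75+.
Period 1:
Births: 2300 * 0.227 = 522
Band 2: 6050 * 0.964 = 5832
Band 3: 2300 * 0.96 = 2208
Band 4: 6600 * 0.939 = 6197
Band 5: 8300 * 0.919 = 7628
Band 6: 3000 * 0.941 + 4400 * 0.577 = 2823 + 2539 = 5362
End of period: [522, 5832, 2208, 6197, 7628, 5362]
Period 2:
Births: 5832 * 0.227 = 1324
Band 2: 522 * 0.964 = 503
Band 3: 5832 * 0.96 = 5599
Band 4: 2208 * 0.939 = 2073
Band 5: 6197 * 0.919 = 5695
Band 6: 7628 * 0.941 + 5362 * 0.577 = 7178 + 3094 = 10272
End of period: [1324, 503, 5599, 2073, 5695, 10272]

1324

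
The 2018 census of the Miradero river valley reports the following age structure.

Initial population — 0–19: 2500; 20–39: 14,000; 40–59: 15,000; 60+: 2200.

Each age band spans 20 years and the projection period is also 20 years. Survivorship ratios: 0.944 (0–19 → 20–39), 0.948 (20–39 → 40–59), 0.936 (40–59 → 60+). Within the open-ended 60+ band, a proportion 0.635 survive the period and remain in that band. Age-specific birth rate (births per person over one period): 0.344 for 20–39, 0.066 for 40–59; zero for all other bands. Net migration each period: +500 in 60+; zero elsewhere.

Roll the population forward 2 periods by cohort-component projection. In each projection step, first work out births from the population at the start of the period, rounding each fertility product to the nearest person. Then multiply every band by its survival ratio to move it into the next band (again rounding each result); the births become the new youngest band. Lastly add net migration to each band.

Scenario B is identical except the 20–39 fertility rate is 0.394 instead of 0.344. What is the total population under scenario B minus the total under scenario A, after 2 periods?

Period 1.
Births: 14000 * 0.344 = 4816  |  15000 * 0.066 = 990 ⇒ total 5806
20–39: 2500 * 0.944 = 2360
40–59: 14000 * 0.948 = 13272
60+: 15000 * 0.936 + 2200 * 0.635 = 14040 + 1397 = 15437
Net migration: 60+ + 500 → 15937
Population now: 0–19=5806, 20–39=2360, 40–59=13272, 60+=15937
Period 2.
Births: 2360 * 0.344 = 812  |  13272 * 0.066 = 876 ⇒ total 1688
20–39: 5806 * 0.944 = 5481
40–59: 2360 * 0.948 = 2237
60+: 13272 * 0.936 + 15937 * 0.635 = 12423 + 10120 = 22543
Net migration: 60+ + 500 → 23043
Population now: 0–19=1688, 20–39=5481, 40–59=2237, 60+=23043
Scenario A total after 2 periods: 32449
Scenario B projection —
Period 1.
Births: 14000 * 0.394 = 5516  |  15000 * 0.066 = 990 ⇒ total 6506
20–39: 2500 * 0.944 = 2360
40–59: 14000 * 0.948 = 13272
60+: 15000 * 0.936 + 2200 * 0.635 = 14040 + 1397 = 15437
Net migration: 60+ + 500 → 15937
Population now: 0–19=6506, 20–39=2360, 40–59=13272, 60+=15937
Period 2.
Births: 2360 * 0.394 = 930  |  13272 * 0.066 = 876 ⇒ total 1806
20–39: 6506 * 0.944 = 6142
40–59: 2360 * 0.948 = 2237
60+: 13272 * 0.936 + 15937 * 0.635 = 12423 + 10120 = 22543
Net migration: 60+ + 500 → 23043
Population now: 0–19=1806, 20–39=6142, 40–59=2237, 60+=23043
Scenario B total after 2 periods: 33228
Difference B − A = 33228 − 32449 = 779

779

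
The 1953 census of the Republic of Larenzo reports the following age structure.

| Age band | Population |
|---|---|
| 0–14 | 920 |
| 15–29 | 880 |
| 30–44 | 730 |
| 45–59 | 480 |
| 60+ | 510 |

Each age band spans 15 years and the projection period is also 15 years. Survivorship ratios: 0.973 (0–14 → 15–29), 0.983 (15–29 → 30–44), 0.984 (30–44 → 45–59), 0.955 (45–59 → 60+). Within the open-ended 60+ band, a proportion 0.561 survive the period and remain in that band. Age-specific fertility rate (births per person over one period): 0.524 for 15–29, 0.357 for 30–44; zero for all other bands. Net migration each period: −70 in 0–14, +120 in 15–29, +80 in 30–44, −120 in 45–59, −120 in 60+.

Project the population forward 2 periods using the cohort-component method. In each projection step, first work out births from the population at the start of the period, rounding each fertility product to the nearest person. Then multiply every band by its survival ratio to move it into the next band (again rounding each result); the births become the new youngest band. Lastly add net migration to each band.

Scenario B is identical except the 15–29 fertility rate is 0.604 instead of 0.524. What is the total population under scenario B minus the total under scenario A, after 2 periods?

150

Let group 1 be 0–14 through group 5 = 60+.
[period 1]
Births: 880 × 0.524 = 461  |  730 × 0.357 = 261 → total 722
Group 2: 920 × 0.973 = 895
Group 3: 880 × 0.983 = 865
Group 4: 730 × 0.984 = 718
Group 5: 480 × 0.955 + 510 × 0.561 = 458 + 286 = 744
Net migration: Group 1 − 70 → 652; Group 2 + 120 → 1015; Group 3 + 80 → 945; Group 4 − 120 → 598; Group 5 − 120 → 624
Giving 652 / 1015 / 945 / 598 / 624.
[period 2]
Births: 1015 × 0.524 = 532  |  945 × 0.357 = 337 → total 869
Group 2: 652 × 0.973 = 634
Group 3: 1015 × 0.983 = 998
Group 4: 945 × 0.984 = 930
Group 5: 598 × 0.955 + 624 × 0.561 = 571 + 350 = 921
Net migration: Group 1 − 70 → 799; Group 2 + 120 → 754; Group 3 + 80 → 1078; Group 4 − 120 → 810; Group 5 − 120 → 801
Giving 799 / 754 / 1078 / 810 / 801.
Scenario A total after 2 periods: 4242
Scenario B projection —
[period 1]
Births: 880 × 0.604 = 532  |  730 × 0.357 = 261 → total 793
Group 2: 920 × 0.973 = 895
Group 3: 880 × 0.983 = 865
Group 4: 730 × 0.984 = 718
Group 5: 480 × 0.955 + 510 × 0.561 = 458 + 286 = 744
Net migration: Group 1 − 70 → 723; Group 2 + 120 → 1015; Group 3 + 80 → 945; Group 4 − 120 → 598; Group 5 − 120 → 624
Giving 723 / 1015 / 945 / 598 / 624.
[period 2]
Births: 1015 × 0.604 = 613  |  945 × 0.357 = 337 → total 950
Group 2: 723 × 0.973 = 703
Group 3: 1015 × 0.983 = 998
Group 4: 945 × 0.984 = 930
Group 5: 598 × 0.955 + 624 × 0.561 = 571 + 350 = 921
Net migration: Group 1 − 70 → 880; Group 2 + 120 → 823; Group 3 + 80 → 1078; Group 4 − 120 → 810; Group 5 − 120 → 801
Giving 880 / 823 / 1078 / 810 / 801.
Scenario B total after 2 periods: 4392
Difference B − A = 4392 − 4242 = 150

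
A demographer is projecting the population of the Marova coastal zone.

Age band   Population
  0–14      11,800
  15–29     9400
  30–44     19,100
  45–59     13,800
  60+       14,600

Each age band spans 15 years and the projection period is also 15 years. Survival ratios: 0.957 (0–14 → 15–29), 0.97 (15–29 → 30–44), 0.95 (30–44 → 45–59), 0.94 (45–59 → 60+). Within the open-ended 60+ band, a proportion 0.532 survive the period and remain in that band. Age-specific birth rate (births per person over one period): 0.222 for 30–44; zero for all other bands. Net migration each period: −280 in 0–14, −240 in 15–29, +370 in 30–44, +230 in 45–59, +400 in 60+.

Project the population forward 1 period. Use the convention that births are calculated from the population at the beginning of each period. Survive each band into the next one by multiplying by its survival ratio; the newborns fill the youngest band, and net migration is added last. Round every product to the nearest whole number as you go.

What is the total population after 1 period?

Call the groups 1 to 5, youngest first.
[period 1]
Births: 19100 × 0.222 = 4240
Group 2: 11800 × 0.957 = 11293
Group 3: 9400 × 0.97 = 9118
Group 4: 19100 × 0.95 = 18145
Group 5: 13800 × 0.94 + 14600 × 0.532 = 12972 + 7767 = 20739
Net migration: Group 1 − 280 → 3960; Group 2 − 240 → 11053; Group 3 + 370 → 9488; Group 4 + 230 → 18375; Group 5 + 400 → 21139
End of period: [3960, 11053, 9488, 18375, 21139]
Total after period 1: 3960 + 11053 + 9488 + 18375 + 21139 = 64015

64015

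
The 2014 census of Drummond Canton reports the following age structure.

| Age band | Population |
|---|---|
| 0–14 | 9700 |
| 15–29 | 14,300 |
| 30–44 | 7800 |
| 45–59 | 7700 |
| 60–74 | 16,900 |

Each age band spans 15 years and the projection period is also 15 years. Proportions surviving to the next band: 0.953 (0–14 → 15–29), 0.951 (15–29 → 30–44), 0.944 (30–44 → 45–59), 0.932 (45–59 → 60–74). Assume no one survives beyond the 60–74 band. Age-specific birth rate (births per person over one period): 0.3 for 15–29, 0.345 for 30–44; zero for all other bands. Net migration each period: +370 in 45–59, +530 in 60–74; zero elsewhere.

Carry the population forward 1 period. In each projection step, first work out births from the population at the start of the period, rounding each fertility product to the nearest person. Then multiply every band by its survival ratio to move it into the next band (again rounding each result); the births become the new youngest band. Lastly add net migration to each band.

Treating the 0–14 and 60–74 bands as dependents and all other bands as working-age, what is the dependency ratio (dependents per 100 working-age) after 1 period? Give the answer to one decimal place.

48.0

After projecting period 1:
Births: 14300 * 0.3 = 4290, 7800 * 0.345 = 2691 → total 6981
15–29: 9700 * 0.953 = 9244
30–44: 14300 * 0.951 = 13599
45–59: 7800 * 0.944 = 7363
60–74: 7700 * 0.932 = 7176
Net migration: 45–59 + 370 → 7733; 60–74 + 530 → 7706
Giving 6981 / 9244 / 13599 / 7733 / 7706.
Dependents (band 0–14 + band 60–74) = 6981 + 7706 = 14687; working-age = 30576; ratio = 14687/30576 × 100 = 48.0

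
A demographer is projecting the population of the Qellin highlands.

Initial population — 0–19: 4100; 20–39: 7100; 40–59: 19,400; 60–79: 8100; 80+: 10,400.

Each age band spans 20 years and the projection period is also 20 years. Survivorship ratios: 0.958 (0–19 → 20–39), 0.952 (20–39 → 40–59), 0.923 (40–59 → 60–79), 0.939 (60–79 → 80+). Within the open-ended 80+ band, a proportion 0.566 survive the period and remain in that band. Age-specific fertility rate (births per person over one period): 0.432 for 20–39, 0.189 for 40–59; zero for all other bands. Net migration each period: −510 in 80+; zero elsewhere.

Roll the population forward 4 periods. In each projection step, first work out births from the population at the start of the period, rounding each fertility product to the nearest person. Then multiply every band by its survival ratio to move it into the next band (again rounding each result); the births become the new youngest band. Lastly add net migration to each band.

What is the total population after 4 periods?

27453

(Groups numbered youngest = 1 to oldest = 5.)
— Period 1 —
Births: 7100 * 0.432 = 3067, 19400 * 0.189 = 3667 → 6734
Group 2: 4100 * 0.958 = 3928
Group 3: 7100 * 0.952 = 6759
Group 4: 19400 * 0.923 = 17906
Group 5: 8100 * 0.939 + 10400 * 0.566 = 7606 + 5886 = 13492
Net migration: Group 5 − 510 → 12982
→ [6734, 3928, 6759, 17906, 12982]
— Period 2 —
Births: 3928 * 0.432 = 1697, 6759 * 0.189 = 1277 → 2974
Group 2: 6734 * 0.958 = 6451
Group 3: 3928 * 0.952 = 3739
Group 4: 6759 * 0.923 = 6239
Group 5: 17906 * 0.939 + 12982 * 0.566 = 16814 + 7348 = 24162
Net migration: Group 5 − 510 → 23652
→ [2974, 6451, 3739, 6239, 23652]
— Period 3 —
Births: 6451 * 0.432 = 2787, 3739 * 0.189 = 707 → 3494
Group 2: 2974 * 0.958 = 2849
Group 3: 6451 * 0.952 = 6141
Group 4: 3739 * 0.923 = 3451
Group 5: 6239 * 0.939 + 23652 * 0.566 = 5858 + 13387 = 19245
Net migration: Group 5 − 510 → 18735
→ [3494, 2849, 6141, 3451, 18735]
— Period 4 —
Births: 2849 * 0.432 = 1231, 6141 * 0.189 = 1161 → 2392
Group 2: 3494 * 0.958 = 3347
Group 3: 2849 * 0.952 = 2712
Group 4: 6141 * 0.923 = 5668
Group 5: 3451 * 0.939 + 18735 * 0.566 = 3240 + 10604 = 13844
Net migration: Group 5 − 510 → 13334
→ [2392, 3347, 2712, 5668, 13334]
Total after period 4: 2392 + 3347 + 2712 + 5668 + 13334 = 27453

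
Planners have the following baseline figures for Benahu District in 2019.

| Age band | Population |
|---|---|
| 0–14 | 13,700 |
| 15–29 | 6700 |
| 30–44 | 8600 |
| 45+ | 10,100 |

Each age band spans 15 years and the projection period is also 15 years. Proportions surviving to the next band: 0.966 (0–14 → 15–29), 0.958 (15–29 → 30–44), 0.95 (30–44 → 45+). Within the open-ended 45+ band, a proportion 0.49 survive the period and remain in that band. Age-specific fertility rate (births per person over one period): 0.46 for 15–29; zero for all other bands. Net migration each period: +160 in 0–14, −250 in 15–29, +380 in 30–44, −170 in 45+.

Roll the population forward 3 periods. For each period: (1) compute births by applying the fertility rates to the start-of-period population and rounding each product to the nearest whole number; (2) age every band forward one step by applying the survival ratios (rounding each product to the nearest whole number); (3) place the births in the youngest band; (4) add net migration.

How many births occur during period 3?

Period 1:
Births: 6700 × 0.46 = 3082
15–29: 13700 × 0.966 = 13234
30–44: 6700 × 0.958 = 6419
45+: 8600 × 0.95 + 10100 × 0.49 = 8170 + 4949 = 13119
Net migration: 0–14 + 160 → 3242; 15–29 − 250 → 12984; 30–44 + 380 → 6799; 45+ − 170 → 12949
Giving 3242 / 12984 / 6799 / 12949.
Period 2:
Births: 12984 × 0.46 = 5973
15–29: 3242 × 0.966 = 3132
30–44: 12984 × 0.958 = 12439
45+: 6799 × 0.95 + 12949 × 0.49 = 6459 + 6345 = 12804
Net migration: 0–14 + 160 → 6133; 15–29 − 250 → 2882; 30–44 + 380 → 12819; 45+ − 170 → 12634
Giving 6133 / 2882 / 12819 / 12634.
Period 3:
Births: 2882 × 0.46 = 1326
15–29: 6133 × 0.966 = 5924
30–44: 2882 × 0.958 = 2761
45+: 12819 × 0.95 + 12634 × 0.49 = 12178 + 6191 = 18369
Net migration: 0–14 + 160 → 1486; 15–29 − 250 → 5674; 30–44 + 380 → 3141; 45+ − 170 → 18199
Giving 1486 / 5674 / 3141 / 18199.

1326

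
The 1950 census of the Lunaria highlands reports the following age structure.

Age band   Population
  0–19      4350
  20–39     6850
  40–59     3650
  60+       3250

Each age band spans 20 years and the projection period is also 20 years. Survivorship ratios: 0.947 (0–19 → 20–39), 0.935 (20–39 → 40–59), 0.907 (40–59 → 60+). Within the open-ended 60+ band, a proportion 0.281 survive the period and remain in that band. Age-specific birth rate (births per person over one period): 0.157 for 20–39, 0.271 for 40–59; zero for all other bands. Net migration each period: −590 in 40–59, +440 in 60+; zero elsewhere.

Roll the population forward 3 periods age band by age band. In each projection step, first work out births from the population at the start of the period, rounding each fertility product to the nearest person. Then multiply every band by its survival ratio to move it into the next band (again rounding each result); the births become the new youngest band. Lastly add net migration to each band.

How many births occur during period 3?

Period 1:
Births: 6850 × 0.157 = 1075, 3650 × 0.271 = 989 → total 2064
20–39: 4350 × 0.947 = 4119
40–59: 6850 × 0.935 = 6405
60+: 3650 × 0.907 + 3250 × 0.281 = 3311 + 913 = 4224
Net migration: 40–59 − 590 → 5815; 60+ + 440 → 4664
End of period: [2064, 4119, 5815, 4664]
Period 2:
Births: 4119 × 0.157 = 647, 5815 × 0.271 = 1576 → total 2223
20–39: 2064 × 0.947 = 1955
40–59: 4119 × 0.935 = 3851
60+: 5815 × 0.907 + 4664 × 0.281 = 5274 + 1311 = 6585
Net migration: 40–59 − 590 → 3261; 60+ + 440 → 7025
End of period: [2223, 1955, 3261, 7025]
Period 3:
Births: 1955 × 0.157 = 307, 3261 × 0.271 = 884 → total 1191
20–39: 2223 × 0.947 = 2105
40–59: 1955 × 0.935 = 1828
60+: 3261 × 0.907 + 7025 × 0.281 = 2958 + 1974 = 4932
Net migration: 40–59 − 590 → 1238; 60+ + 440 → 5372
End of period: [1191, 2105, 1238, 5372]

1191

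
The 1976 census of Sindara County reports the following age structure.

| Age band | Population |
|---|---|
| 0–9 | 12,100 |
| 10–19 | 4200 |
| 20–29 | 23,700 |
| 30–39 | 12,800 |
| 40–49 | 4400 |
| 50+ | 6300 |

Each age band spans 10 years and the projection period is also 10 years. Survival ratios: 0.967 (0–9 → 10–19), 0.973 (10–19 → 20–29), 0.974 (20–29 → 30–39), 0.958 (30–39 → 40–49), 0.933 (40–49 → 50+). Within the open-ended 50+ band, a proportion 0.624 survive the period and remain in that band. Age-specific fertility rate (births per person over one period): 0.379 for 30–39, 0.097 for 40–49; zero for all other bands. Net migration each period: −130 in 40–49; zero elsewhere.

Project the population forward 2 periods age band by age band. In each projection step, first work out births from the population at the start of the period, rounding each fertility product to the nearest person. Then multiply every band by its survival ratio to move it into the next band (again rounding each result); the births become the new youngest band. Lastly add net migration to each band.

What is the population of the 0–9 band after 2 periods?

Period 1.
Births: 12800 * 0.379 = 4851 ; 4400 * 0.097 = 427 ⇒ total 5278
10–19: 12100 * 0.967 = 11701
20–29: 4200 * 0.973 = 4087
30–39: 23700 * 0.974 = 23084
40–49: 12800 * 0.958 = 12262
50+: 4400 * 0.933 + 6300 * 0.624 = 4105 + 3931 = 8036
Net migration: 40–49 − 130 → 12132
Giving 5278 / 11701 / 4087 / 23084 / 12132 / 8036.
Period 2.
Births: 23084 * 0.379 = 8749 ; 12132 * 0.097 = 1177 ⇒ total 9926
10–19: 5278 * 0.967 = 5104
20–29: 11701 * 0.973 = 11385
30–39: 4087 * 0.974 = 3981
40–49: 23084 * 0.958 = 22114
50+: 12132 * 0.933 + 8036 * 0.624 = 11319 + 5014 = 16333
Net migration: 40–49 − 130 → 21984
Giving 9926 / 5104 / 11385 / 3981 / 21984 / 16333.

9926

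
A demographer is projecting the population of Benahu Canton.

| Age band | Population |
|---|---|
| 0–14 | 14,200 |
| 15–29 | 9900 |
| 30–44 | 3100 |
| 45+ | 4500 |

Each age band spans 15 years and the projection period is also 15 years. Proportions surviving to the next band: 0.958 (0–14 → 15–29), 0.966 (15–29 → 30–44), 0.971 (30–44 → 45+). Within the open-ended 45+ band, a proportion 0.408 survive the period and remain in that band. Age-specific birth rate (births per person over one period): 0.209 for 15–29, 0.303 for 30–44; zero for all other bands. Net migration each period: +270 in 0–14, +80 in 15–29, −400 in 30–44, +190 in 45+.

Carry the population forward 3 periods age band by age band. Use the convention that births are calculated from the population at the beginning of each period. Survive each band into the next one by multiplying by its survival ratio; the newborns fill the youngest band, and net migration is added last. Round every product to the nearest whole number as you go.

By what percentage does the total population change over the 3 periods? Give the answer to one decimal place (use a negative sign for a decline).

-3.9

[period 1]
Births: 9900 * 0.209 = 2069  |  3100 * 0.303 = 939 → total 3008
15–29: 14200 * 0.958 = 13604
30–44: 9900 * 0.966 = 9563
45+: 3100 * 0.971 + 4500 * 0.408 = 3010 + 1836 = 4846
Net migration: 0–14 + 270 → 3278; 15–29 + 80 → 13684; 30–44 − 400 → 9163; 45+ + 190 → 5036
→ [3278, 13684, 9163, 5036]
[period 2]
Births: 13684 * 0.209 = 2860  |  9163 * 0.303 = 2776 → total 5636
15–29: 3278 * 0.958 = 3140
30–44: 13684 * 0.966 = 13219
45+: 9163 * 0.971 + 5036 * 0.408 = 8897 + 2055 = 10952
Net migration: 0–14 + 270 → 5906; 15–29 + 80 → 3220; 30–44 − 400 → 12819; 45+ + 190 → 11142
→ [5906, 3220, 12819, 11142]
[period 3]
Births: 3220 * 0.209 = 673  |  12819 * 0.303 = 3884 → total 4557
15–29: 5906 * 0.958 = 5658
30–44: 3220 * 0.966 = 3111
45+: 12819 * 0.971 + 11142 * 0.408 = 12447 + 4546 = 16993
Net migration: 0–14 + 270 → 4827; 15–29 + 80 → 5738; 30–44 − 400 → 2711; 45+ + 190 → 17183
→ [4827, 5738, 2711, 17183]
Total: 31700 → 30459; change = -1241; percentage change = -3.9%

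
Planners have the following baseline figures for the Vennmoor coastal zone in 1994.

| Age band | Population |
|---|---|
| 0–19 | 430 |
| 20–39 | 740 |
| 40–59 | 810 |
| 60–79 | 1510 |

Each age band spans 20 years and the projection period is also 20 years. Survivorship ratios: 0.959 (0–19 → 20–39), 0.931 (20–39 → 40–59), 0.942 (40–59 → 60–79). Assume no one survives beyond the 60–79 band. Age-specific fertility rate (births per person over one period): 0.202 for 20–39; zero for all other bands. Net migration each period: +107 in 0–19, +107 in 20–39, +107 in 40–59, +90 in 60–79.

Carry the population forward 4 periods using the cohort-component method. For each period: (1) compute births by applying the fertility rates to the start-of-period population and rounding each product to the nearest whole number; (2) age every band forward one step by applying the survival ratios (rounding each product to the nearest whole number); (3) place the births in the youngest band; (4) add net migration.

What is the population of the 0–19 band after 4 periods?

170

Call the bands 1 to 4, youngest first.
[period 1]
Births: 740 * 0.202 = 149
Band 2: 430 * 0.959 = 412
Band 3: 740 * 0.931 = 689
Band 4: 810 * 0.942 = 763
Net migration: Band 1 + 107 → 256; Band 2 + 107 → 519; Band 3 + 107 → 796; Band 4 + 90 → 853
Giving 256 / 519 / 796 / 853.
[period 2]
Births: 519 * 0.202 = 105
Band 2: 256 * 0.959 = 246
Band 3: 519 * 0.931 = 483
Band 4: 796 * 0.942 = 750
Net migration: Band 1 + 107 → 212; Band 2 + 107 → 353; Band 3 + 107 → 590; Band 4 + 90 → 840
Giving 212 / 353 / 590 / 840.
[period 3]
Births: 353 * 0.202 = 71
Band 2: 212 * 0.959 = 203
Band 3: 353 * 0.931 = 329
Band 4: 590 * 0.942 = 556
Net migration: Band 1 + 107 → 178; Band 2 + 107 → 310; Band 3 + 107 → 436; Band 4 + 90 → 646
Giving 178 / 310 / 436 / 646.
[period 4]
Births: 310 * 0.202 = 63
Band 2: 178 * 0.959 = 171
Band 3: 310 * 0.931 = 289
Band 4: 436 * 0.942 = 411
Net migration: Band 1 + 107 → 170; Band 2 + 107 → 278; Band 3 + 107 → 396; Band 4 + 90 → 501
Giving 170 / 278 / 396 / 501.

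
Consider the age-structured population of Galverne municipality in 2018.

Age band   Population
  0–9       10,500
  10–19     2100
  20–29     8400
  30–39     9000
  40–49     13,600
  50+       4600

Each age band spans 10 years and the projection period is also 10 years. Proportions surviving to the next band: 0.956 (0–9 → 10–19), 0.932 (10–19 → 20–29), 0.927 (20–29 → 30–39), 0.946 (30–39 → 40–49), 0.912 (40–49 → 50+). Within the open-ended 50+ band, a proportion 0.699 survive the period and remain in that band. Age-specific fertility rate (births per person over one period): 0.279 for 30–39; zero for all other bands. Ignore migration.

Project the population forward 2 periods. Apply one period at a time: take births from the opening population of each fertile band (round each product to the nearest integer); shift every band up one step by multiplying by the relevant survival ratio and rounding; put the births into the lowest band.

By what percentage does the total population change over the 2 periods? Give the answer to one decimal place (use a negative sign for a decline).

After projecting period 1:
Births: 9000 * 0.279 = 2511
10–19: 10500 * 0.956 = 10038
20–29: 2100 * 0.932 = 1957
30–39: 8400 * 0.927 = 7787
40–49: 9000 * 0.946 = 8514
50+: 13600 * 0.912 + 4600 * 0.699 = 12403 + 3215 = 15618
Population now: 0–9=2511, 10–19=10038, 20–29=1957, 30–39=7787, 40–49=8514, 50+=15618
After projecting period 2:
Births: 7787 * 0.279 = 2173
10–19: 2511 * 0.956 = 2401
20–29: 10038 * 0.932 = 9355
30–39: 1957 * 0.927 = 1814
40–49: 7787 * 0.946 = 7367
50+: 8514 * 0.912 + 15618 * 0.699 = 7765 + 10917 = 18682
Population now: 0–9=2173, 10–19=2401, 20–29=9355, 30–39=1814, 40–49=7367, 50+=18682
Total: 48200 → 41792; change = -6408; percentage change = -13.3%

-13.3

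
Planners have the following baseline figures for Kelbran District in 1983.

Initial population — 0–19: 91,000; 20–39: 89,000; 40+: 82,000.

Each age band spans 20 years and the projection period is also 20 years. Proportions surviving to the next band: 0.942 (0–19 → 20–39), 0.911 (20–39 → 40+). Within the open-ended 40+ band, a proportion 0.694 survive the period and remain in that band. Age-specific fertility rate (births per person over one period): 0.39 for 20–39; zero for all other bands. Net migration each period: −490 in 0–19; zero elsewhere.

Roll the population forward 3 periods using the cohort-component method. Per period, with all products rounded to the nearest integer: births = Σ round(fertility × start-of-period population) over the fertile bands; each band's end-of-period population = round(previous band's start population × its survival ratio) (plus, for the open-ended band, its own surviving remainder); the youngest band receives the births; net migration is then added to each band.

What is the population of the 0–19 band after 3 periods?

12082

(Bands numbered youngest = 1 to oldest = 3.)
After projecting period 1:
Births: 89000 × 0.39 = 34710
Band 2: 91000 × 0.942 = 85722
Band 3: 89000 × 0.911 + 82000 × 0.694 = 81079 + 56908 = 137987
Net migration: Band 1 − 490 → 34220
→ [34220, 85722, 137987]
After projecting period 2:
Births: 85722 × 0.39 = 33432
Band 2: 34220 × 0.942 = 32235
Band 3: 85722 × 0.911 + 137987 × 0.694 = 78093 + 95763 = 173856
Net migration: Band 1 − 490 → 32942
→ [32942, 32235, 173856]
After projecting period 3:
Births: 32235 × 0.39 = 12572
Band 2: 32942 × 0.942 = 31031
Band 3: 32235 × 0.911 + 173856 × 0.694 = 29366 + 120656 = 150022
Net migration: Band 1 − 490 → 12082
→ [12082, 31031, 150022]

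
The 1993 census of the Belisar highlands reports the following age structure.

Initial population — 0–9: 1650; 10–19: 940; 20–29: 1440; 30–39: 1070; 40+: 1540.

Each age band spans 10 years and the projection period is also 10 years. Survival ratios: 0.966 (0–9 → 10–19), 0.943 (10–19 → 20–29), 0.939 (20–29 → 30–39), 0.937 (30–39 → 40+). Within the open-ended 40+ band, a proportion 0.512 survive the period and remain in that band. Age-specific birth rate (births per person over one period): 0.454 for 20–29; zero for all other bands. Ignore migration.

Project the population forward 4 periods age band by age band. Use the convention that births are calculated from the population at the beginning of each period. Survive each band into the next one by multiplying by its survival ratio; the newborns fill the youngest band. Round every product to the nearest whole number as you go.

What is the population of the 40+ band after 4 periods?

Period 1.
Births: 1440 × 0.454 = 654
10–19: 1650 × 0.966 = 1594
20–29: 940 × 0.943 = 886
30–39: 1440 × 0.939 = 1352
40+: 1070 × 0.937 + 1540 × 0.512 = 1003 + 788 = 1791
→ [654, 1594, 886, 1352, 1791]
Period 2.
Births: 886 × 0.454 = 402
10–19: 654 × 0.966 = 632
20–29: 1594 × 0.943 = 1503
30–39: 886 × 0.939 = 832
40+: 1352 × 0.937 + 1791 × 0.512 = 1267 + 917 = 2184
→ [402, 632, 1503, 832, 2184]
Period 3.
Births: 1503 × 0.454 = 682
10–19: 402 × 0.966 = 388
20–29: 632 × 0.943 = 596
30–39: 1503 × 0.939 = 1411
40+: 832 × 0.937 + 2184 × 0.512 = 780 + 1118 = 1898
→ [682, 388, 596, 1411, 1898]
Period 4.
Births: 596 × 0.454 = 271
10–19: 682 × 0.966 = 659
20–29: 388 × 0.943 = 366
30–39: 596 × 0.939 = 560
40+: 1411 × 0.937 + 1898 × 0.512 = 1322 + 972 = 2294
→ [271, 659, 366, 560, 2294]

2294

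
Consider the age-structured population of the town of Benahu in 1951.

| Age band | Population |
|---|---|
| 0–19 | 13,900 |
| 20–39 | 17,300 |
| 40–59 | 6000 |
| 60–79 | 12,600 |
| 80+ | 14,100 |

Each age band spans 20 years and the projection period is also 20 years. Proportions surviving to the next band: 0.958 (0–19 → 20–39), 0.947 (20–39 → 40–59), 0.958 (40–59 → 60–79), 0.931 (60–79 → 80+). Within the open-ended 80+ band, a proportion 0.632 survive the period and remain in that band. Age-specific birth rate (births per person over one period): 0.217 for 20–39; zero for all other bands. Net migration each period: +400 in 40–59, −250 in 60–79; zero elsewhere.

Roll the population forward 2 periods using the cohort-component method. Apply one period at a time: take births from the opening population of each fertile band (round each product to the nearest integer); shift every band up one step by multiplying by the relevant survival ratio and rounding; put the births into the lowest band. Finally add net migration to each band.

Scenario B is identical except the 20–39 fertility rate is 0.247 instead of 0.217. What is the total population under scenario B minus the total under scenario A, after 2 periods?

897

Let group 1 be 0–19 through group 5 = 80+.
[period 1]
Births: 17300 × 0.217 = 3754
Group 2: 13900 × 0.958 = 13316
Group 3: 17300 × 0.947 = 16383
Group 4: 6000 × 0.958 = 5748
Group 5: 12600 × 0.931 + 14100 × 0.632 = 11731 + 8911 = 20642
Net migration: Group 3 + 400 → 16783; Group 4 − 250 → 5498
Population now: 0–19=3754, 20–39=13316, 40–59=16783, 60–79=5498, 80+=20642
[period 2]
Births: 13316 × 0.217 = 2890
Group 2: 3754 × 0.958 = 3596
Group 3: 13316 × 0.947 = 12610
Group 4: 16783 × 0.958 = 16078
Group 5: 5498 × 0.931 + 20642 × 0.632 = 5119 + 13046 = 18165
Net migration: Group 3 + 400 → 13010; Group 4 − 250 → 15828
Population now: 0–19=2890, 20–39=3596, 40–59=13010, 60–79=15828, 80+=18165
Scenario A total after 2 periods: 53489
Scenario B projection —
[period 1]
Births: 17300 × 0.247 = 4273
Group 2: 13900 × 0.958 = 13316
Group 3: 17300 × 0.947 = 16383
Group 4: 6000 × 0.958 = 5748
Group 5: 12600 × 0.931 + 14100 × 0.632 = 11731 + 8911 = 20642
Net migration: Group 3 + 400 → 16783; Group 4 − 250 → 5498
Population now: 0–19=4273, 20–39=13316, 40–59=16783, 60–79=5498, 80+=20642
[period 2]
Births: 13316 × 0.247 = 3289
Group 2: 4273 × 0.958 = 4094
Group 3: 13316 × 0.947 = 12610
Group 4: 16783 × 0.958 = 16078
Group 5: 5498 × 0.931 + 20642 × 0.632 = 5119 + 13046 = 18165
Net migration: Group 3 + 400 → 13010; Group 4 − 250 → 15828
Population now: 0–19=3289, 20–39=4094, 40–59=13010, 60–79=15828, 80+=18165
Scenario B total after 2 periods: 54386
Difference B − A = 54386 − 53489 = 897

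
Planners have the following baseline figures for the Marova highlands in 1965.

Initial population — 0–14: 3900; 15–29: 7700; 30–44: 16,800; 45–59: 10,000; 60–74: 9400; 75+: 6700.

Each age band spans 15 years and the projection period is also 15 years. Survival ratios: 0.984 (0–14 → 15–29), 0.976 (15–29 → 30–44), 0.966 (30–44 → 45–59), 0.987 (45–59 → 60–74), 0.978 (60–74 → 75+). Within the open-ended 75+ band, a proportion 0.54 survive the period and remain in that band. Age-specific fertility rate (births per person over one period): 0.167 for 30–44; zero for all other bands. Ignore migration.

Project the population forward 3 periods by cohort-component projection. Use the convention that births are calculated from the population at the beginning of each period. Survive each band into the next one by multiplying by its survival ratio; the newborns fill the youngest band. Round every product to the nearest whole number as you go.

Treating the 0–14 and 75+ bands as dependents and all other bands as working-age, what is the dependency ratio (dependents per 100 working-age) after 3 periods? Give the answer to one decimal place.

171.5

Numbering the bands 1..6 from youngest to oldest:
After projecting period 1:
Births: 16800 × 0.167 = 2806
Band 2: 3900 × 0.984 = 3838
Band 3: 7700 × 0.976 = 7515
Band 4: 16800 × 0.966 = 16229
Band 5: 10000 × 0.987 = 9870
Band 6: 9400 × 0.978 + 6700 × 0.54 = 9193 + 3618 = 12811
→ [2806, 3838, 7515, 16229, 9870, 12811]
After projecting period 2:
Births: 7515 × 0.167 = 1255
Band 2: 2806 × 0.984 = 2761
Band 3: 3838 × 0.976 = 3746
Band 4: 7515 × 0.966 = 7259
Band 5: 16229 × 0.987 = 16018
Band 6: 9870 × 0.978 + 12811 × 0.54 = 9653 + 6918 = 16571
→ [1255, 2761, 3746, 7259, 16018, 16571]
After projecting period 3:
Births: 3746 × 0.167 = 626
Band 2: 1255 × 0.984 = 1235
Band 3: 2761 × 0.976 = 2695
Band 4: 3746 × 0.966 = 3619
Band 5: 7259 × 0.987 = 7165
Band 6: 16018 × 0.978 + 16571 × 0.54 = 15666 + 8948 = 24614
→ [626, 1235, 2695, 3619, 7165, 24614]
Dependents (band 0–14 + band 75+) = 626 + 24614 = 25240; working-age = 14714; ratio = 25240/14714 × 100 = 171.5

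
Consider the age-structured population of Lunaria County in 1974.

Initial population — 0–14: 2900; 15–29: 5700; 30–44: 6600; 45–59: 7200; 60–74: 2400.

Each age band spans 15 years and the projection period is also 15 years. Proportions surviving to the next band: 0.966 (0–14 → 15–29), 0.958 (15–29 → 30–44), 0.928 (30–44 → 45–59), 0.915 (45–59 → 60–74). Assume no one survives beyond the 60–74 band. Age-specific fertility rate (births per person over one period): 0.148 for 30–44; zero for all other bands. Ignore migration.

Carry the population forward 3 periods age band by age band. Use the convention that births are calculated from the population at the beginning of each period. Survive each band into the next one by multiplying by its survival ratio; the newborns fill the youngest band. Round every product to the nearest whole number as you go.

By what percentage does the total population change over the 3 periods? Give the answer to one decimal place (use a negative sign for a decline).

— Period 1 —
Births: 6600 * 0.148 = 977
15–29: 2900 * 0.966 = 2801
30–44: 5700 * 0.958 = 5461
45–59: 6600 * 0.928 = 6125
60–74: 7200 * 0.915 = 6588
End of period: [977, 2801, 5461, 6125, 6588]
— Period 2 —
Births: 5461 * 0.148 = 808
15–29: 977 * 0.966 = 944
30–44: 2801 * 0.958 = 2683
45–59: 5461 * 0.928 = 5068
60–74: 6125 * 0.915 = 5604
End of period: [808, 944, 2683, 5068, 5604]
— Period 3 —
Births: 2683 * 0.148 = 397
15–29: 808 * 0.966 = 781
30–44: 944 * 0.958 = 904
45–59: 2683 * 0.928 = 2490
60–74: 5068 * 0.915 = 4637
End of period: [397, 781, 904, 2490, 4637]
Total: 24800 → 9209; change = -15591; percentage change = -62.9%

-62.9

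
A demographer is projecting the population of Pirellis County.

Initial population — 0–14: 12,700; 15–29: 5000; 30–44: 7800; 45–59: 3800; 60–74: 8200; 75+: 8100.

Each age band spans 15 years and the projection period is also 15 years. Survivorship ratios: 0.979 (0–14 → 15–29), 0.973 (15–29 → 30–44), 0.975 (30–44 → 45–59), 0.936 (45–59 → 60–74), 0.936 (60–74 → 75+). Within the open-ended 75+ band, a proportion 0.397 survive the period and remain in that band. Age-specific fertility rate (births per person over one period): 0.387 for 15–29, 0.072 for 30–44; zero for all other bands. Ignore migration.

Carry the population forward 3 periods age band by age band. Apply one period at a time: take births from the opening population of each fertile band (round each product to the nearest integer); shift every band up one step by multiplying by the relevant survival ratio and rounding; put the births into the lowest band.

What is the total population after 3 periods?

After projecting period 1:
Births: 5000 * 0.387 = 1935, 7800 * 0.072 = 562 ⇒ total 2497
15–29: 12700 * 0.979 = 12433
30–44: 5000 * 0.973 = 4865
45–59: 7800 * 0.975 = 7605
60–74: 3800 * 0.936 = 3557
75+: 8200 * 0.936 + 8100 * 0.397 = 7675 + 3216 = 10891
Giving 2497 / 12433 / 4865 / 7605 / 3557 / 10891.
After projecting period 2:
Births: 12433 * 0.387 = 4812, 4865 * 0.072 = 350 ⇒ total 5162
15–29: 2497 * 0.979 = 2445
30–44: 12433 * 0.973 = 12097
45–59: 4865 * 0.975 = 4743
60–74: 7605 * 0.936 = 7118
75+: 3557 * 0.936 + 10891 * 0.397 = 3329 + 4324 = 7653
Giving 5162 / 2445 / 12097 / 4743 / 7118 / 7653.
After projecting period 3:
Births: 2445 * 0.387 = 946, 12097 * 0.072 = 871 ⇒ total 1817
15–29: 5162 * 0.979 = 5054
30–44: 2445 * 0.973 = 2379
45–59: 12097 * 0.975 = 11795
60–74: 4743 * 0.936 = 4439
75+: 7118 * 0.936 + 7653 * 0.397 = 6662 + 3038 = 9700
Giving 1817 / 5054 / 2379 / 11795 / 4439 / 9700.
Total after period 3: 1817 + 5054 + 2379 + 11795 + 4439 + 9700 = 35184

35184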